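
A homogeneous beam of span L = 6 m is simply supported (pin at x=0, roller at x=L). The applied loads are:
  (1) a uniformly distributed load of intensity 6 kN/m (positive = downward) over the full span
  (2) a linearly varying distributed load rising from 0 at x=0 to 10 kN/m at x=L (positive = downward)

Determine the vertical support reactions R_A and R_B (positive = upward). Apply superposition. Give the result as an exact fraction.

R_A = 28 kN, R_B = 38 kN

Load 1 — uniform load w=6 kN/m over full span:
  R_A = wL/2 = 6·6/2 = 18 kN
  R_B = wL/2 = 6·6/2 = 18 kN
Load 2 — triangular load w₀=10 kN/m (0→w₀ over full span):
  R_A = w₀L/6 = 10·6/6 = 10 kN
  R_B = w₀L/3 = 10·6/3 = 20 kN
Superposition: R_A = 28 kN, R_B = 38 kN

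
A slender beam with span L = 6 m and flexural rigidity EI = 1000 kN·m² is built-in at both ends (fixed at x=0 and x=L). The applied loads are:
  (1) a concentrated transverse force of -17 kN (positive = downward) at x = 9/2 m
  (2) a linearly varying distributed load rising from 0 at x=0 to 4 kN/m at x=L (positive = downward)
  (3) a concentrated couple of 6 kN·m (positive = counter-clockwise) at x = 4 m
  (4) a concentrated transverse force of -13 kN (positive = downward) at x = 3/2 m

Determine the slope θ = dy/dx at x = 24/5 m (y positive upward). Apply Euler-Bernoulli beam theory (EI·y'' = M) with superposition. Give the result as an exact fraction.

Load 1 — point force P=-17 kN at a=9/2 m (b=L-a=3/2):
  θ_1 = Pa²(L-x)(2bL-(3b+a)(L-x))/(2L³EI)  [x>a] = (-17)·(9/2)²·(6-(24/5))·(2·(3/2)·6-(3·(3/2)+(9/2))·(6-(24/5)))/(2·6³·1000) = -1377/200000 rad
Load 2 — triangular load w₀=4 kN/m (0→w₀ over full span):
  θ_2 = -w₀(2x(L-x)(L-2x)(x+2L)+x²(L-x)²)/(120LEI) = -4·(2·(24/5)·(6-(24/5))·(6-2·(24/5))·((24/5)+2·6)+(24/5)²·(6-(24/5))²)/(120·6·1000) = 288/78125 rad
Load 3 — applied couple M₀=6 kN·m at a=4 m (b=L-a=2):
  θ_3 = (R_Ax²/2 - M_Ax - M₀(x-a))/EI  [x>a] with R_A=4/3, M_A=2 = ((4/3)·(24/5)²/2 - 2·(24/5) - 6·((24/5)-4))/1000 = 3/3125 rad
Load 4 — point force P=-13 kN at a=3/2 m (b=L-a=9/2):
  θ_4 = Pa²(L-x)(2bL-(3b+a)(L-x))/(2L³EI)  [x>a] = (-13)·(3/2)²·(6-(24/5))·(2·(9/2)·6-(3·(9/2)+(3/2))·(6-(24/5)))/(2·6³·1000) = -117/40000 rad
Superposition: θ = Σ θ_i = -12909/2500000 rad ≈ -0.005164 rad

θ(24/5) = -12909/2500000 rad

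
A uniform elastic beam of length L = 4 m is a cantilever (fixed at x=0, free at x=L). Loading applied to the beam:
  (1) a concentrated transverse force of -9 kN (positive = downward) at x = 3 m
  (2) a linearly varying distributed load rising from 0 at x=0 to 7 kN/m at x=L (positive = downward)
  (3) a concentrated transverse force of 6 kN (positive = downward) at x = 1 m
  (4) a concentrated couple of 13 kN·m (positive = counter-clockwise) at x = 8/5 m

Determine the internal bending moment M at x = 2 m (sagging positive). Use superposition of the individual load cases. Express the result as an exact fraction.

Load 1 — point force P=-9 kN at a=3 m (b=L-a=1):
  M_1 = -P(a-x)  [x≤a] = -(-9)·(3-2) = 9 kN·m
Load 2 — triangular load w₀=7 kN/m (0→w₀ over full span):
  M_2 = w₀Lx/2 - w₀L²/3 - w₀x³/(6L) = 7·4·2/2 - 7·4²/3 - 7·2³/(6·4) = -35/3 kN·m
Load 3 — point force P=6 kN at a=1 m (b=L-a=3):
  M_3 = 0  [x>a] = 0 kN·m
Load 4 — applied couple M₀=13 kN·m at a=8/5 m (b=L-a=12/5):
  M_4 = 0  [x>a] = 0 kN·m
Superposition: M = Σ M_i = -8/3 kN·m ≈ -2.666667 kN·m

M(2) = -8/3 kN·m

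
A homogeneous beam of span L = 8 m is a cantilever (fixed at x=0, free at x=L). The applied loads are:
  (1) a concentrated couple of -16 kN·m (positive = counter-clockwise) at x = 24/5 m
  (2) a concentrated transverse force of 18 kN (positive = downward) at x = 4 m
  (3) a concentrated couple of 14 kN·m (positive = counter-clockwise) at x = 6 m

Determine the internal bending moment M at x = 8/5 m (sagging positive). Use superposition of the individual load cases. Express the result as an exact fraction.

Load 1 — applied couple M₀=-16 kN·m at a=24/5 m (b=L-a=16/5):
  M_1 = M₀  [x≤a] = (-16) = -16 kN·m
Load 2 — point force P=18 kN at a=4 m (b=L-a=4):
  M_2 = -P(a-x)  [x≤a] = -18·(4-(8/5)) = -216/5 kN·m
Load 3 — applied couple M₀=14 kN·m at a=6 m (b=L-a=2):
  M_3 = M₀  [x≤a] = 14 = 14 kN·m
Superposition: M = Σ M_i = -226/5 kN·m ≈ -45.200000 kN·m

M(8/5) = -226/5 kN·m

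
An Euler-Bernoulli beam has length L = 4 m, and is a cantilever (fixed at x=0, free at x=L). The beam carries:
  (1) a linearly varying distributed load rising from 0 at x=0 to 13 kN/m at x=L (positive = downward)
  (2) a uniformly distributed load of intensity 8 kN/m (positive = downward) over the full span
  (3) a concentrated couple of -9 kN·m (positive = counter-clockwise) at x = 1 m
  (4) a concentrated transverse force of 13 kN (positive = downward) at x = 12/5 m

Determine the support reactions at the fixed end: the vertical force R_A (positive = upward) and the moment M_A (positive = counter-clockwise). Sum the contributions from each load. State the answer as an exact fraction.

R_A = 71 kN, M_A = 2603/15 kN·m

Load 1 — triangular load w₀=13 kN/m (0→w₀ over full span):
  R_A = w₀L/2 = 13·4/2 = 26 kN
  M_A = w₀L²/3 = 13·4²/3 = 208/3 kN·m
Load 2 — uniform load w=8 kN/m over full span:
  R_A = wL = 8·4 = 32 kN
  M_A = wL²/2 = 8·4²/2 = 64 kN·m
Load 3 — applied couple M₀=-9 kN·m at a=1 m (b=L-a=3):
  R_A = 0 kN
  M_A = -M₀ = -(-9) = 9 kN·m
Load 4 — point force P=13 kN at a=12/5 m (b=L-a=8/5):
  R_A = P = 13 kN
  M_A = Pa = 13·(12/5) = 156/5 kN·m
Superposition: R_A = 71 kN, M_A = 2603/15 kN·m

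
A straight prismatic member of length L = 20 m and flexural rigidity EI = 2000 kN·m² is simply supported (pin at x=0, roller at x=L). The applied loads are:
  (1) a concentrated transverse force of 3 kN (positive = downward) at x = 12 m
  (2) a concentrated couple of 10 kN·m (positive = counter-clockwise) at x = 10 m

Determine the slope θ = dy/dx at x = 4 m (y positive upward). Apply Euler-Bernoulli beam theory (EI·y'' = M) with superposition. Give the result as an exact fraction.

θ(4) = -929/30000 rad

Load 1 — point force P=3 kN at a=12 m (b=L-a=8):
  θ_1 = -Pb(L²-b²-3x²)/(6LEI)  [x≤a] = -3·8·(20²-8²-3·4²)/(6·20·2000) = -18/625 rad
Load 2 — applied couple M₀=10 kN·m at a=10 m (b=L-a=10):
  θ_2 = (M₀x²/(2L)+C₁)/EI  [x≤a] with C₁=M₀(3b²-L²)/(6L)=-25/3 = (10·4²/(2·20)+(-25/3))/2000 = -13/6000 rad
Superposition: θ = Σ θ_i = -929/30000 rad ≈ -0.030967 rad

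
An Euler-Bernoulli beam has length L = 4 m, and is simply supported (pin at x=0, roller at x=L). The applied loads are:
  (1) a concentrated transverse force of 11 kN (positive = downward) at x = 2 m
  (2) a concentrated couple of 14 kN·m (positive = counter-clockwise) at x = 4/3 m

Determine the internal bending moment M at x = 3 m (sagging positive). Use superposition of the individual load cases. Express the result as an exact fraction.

Load 1 — point force P=11 kN at a=2 m (b=L-a=2):
  M_1 = Pa(L-x)/L  [x>a] = 11·2·(4-3)/4 = 11/2 kN·m
Load 2 — applied couple M₀=14 kN·m at a=4/3 m (b=L-a=8/3):
  M_2 = M₀x/L - M₀  [x>a] = 14·3/4 - 14 = -7/2 kN·m
Superposition: M = Σ M_i = 2 kN·m ≈ 2.000000 kN·m

M(3) = 2 kN·m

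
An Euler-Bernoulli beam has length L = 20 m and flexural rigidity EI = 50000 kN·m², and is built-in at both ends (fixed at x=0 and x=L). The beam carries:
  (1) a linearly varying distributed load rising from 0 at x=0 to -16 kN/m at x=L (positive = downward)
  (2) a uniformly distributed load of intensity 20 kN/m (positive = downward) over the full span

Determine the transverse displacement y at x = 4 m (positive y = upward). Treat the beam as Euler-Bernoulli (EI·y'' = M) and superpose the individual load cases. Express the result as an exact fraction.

Load 1 — triangular load w₀=-16 kN/m (0→w₀ over full span):
  y_1 = -w₀x²(L-x)²(x+2L)/(120LEI) = -(-16)·4²·(20-4)²·(4+2·20)/(120·20·50000) = 5632/234375 m
Load 2 — uniform load w=20 kN/m over full span:
  y_2 = -wx²(L-x)²/(24EI) = -20·4²·(20-4)²/(24·50000) = -128/1875 m
Superposition: y = Σ y_i = -3456/78125 m ≈ -0.044237 m

y(4) = -3456/78125 m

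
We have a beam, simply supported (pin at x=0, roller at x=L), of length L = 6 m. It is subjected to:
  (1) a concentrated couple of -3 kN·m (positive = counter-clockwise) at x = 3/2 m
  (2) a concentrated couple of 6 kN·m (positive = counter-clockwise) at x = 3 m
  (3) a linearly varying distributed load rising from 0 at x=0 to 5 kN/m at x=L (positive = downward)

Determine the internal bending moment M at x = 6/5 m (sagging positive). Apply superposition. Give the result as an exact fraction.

Load 1 — applied couple M₀=-3 kN·m at a=3/2 m (b=L-a=9/2):
  M_1 = M₀x/L  [x≤a] = (-3)·(6/5)/6 = -3/5 kN·m
Load 2 — applied couple M₀=6 kN·m at a=3 m (b=L-a=3):
  M_2 = M₀x/L  [x≤a] = 6·(6/5)/6 = 6/5 kN·m
Load 3 — triangular load w₀=5 kN/m (0→w₀ over full span):
  M_3 = w₀Lx/6 - w₀x³/(6L) = 5·6·(6/5)/6 - 5·(6/5)³/(6·6) = 144/25 kN·m
Superposition: M = Σ M_i = 159/25 kN·m ≈ 6.360000 kN·m

M(6/5) = 159/25 kN·m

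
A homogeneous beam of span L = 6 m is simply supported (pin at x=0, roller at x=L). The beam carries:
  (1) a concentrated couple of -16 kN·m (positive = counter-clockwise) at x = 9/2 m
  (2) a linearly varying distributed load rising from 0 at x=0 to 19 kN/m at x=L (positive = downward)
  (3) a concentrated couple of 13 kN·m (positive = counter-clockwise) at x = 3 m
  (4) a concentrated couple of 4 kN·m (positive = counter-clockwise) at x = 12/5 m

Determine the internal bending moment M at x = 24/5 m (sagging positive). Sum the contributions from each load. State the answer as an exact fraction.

M(24/5) = 4079/125 kN·m

Load 1 — applied couple M₀=-16 kN·m at a=9/2 m (b=L-a=3/2):
  M_1 = M₀x/L - M₀  [x>a] = (-16)·(24/5)/6 - (-16) = 16/5 kN·m
Load 2 — triangular load w₀=19 kN/m (0→w₀ over full span):
  M_2 = w₀Lx/6 - w₀x³/(6L) = 19·6·(24/5)/6 - 19·(24/5)³/(6·6) = 4104/125 kN·m
Load 3 — applied couple M₀=13 kN·m at a=3 m (b=L-a=3):
  M_3 = M₀x/L - M₀  [x>a] = 13·(24/5)/6 - 13 = -13/5 kN·m
Load 4 — applied couple M₀=4 kN·m at a=12/5 m (b=L-a=18/5):
  M_4 = M₀x/L - M₀  [x>a] = 4·(24/5)/6 - 4 = -4/5 kN·m
Superposition: M = Σ M_i = 4079/125 kN·m ≈ 32.632000 kN·m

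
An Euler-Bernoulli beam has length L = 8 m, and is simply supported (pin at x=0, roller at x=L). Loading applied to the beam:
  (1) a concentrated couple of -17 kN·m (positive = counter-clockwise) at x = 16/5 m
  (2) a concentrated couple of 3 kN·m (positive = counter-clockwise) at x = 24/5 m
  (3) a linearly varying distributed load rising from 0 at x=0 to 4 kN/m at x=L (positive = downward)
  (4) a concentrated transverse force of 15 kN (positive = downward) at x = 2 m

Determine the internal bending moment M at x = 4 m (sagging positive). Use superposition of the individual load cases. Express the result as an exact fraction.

Load 1 — applied couple M₀=-17 kN·m at a=16/5 m (b=L-a=24/5):
  M_1 = M₀x/L - M₀  [x>a] = (-17)·4/8 - (-17) = 17/2 kN·m
Load 2 — applied couple M₀=3 kN·m at a=24/5 m (b=L-a=16/5):
  M_2 = M₀x/L  [x≤a] = 3·4/8 = 3/2 kN·m
Load 3 — triangular load w₀=4 kN/m (0→w₀ over full span):
  M_3 = w₀Lx/6 - w₀x³/(6L) = 4·8·4/6 - 4·4³/(6·8) = 16 kN·m
Load 4 — point force P=15 kN at a=2 m (b=L-a=6):
  M_4 = Pa(L-x)/L  [x>a] = 15·2·(8-4)/8 = 15 kN·m
Superposition: M = Σ M_i = 41 kN·m ≈ 41.000000 kN·m

M(4) = 41 kN·m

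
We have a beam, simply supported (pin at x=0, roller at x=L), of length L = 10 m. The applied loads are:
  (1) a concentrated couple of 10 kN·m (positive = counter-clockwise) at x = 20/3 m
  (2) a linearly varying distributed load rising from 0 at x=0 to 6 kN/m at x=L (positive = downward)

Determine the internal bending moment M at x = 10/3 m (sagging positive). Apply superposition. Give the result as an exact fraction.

Load 1 — applied couple M₀=10 kN·m at a=20/3 m (b=L-a=10/3):
  M_1 = M₀x/L  [x≤a] = 10·(10/3)/10 = 10/3 kN·m
Load 2 — triangular load w₀=6 kN/m (0→w₀ over full span):
  M_2 = w₀Lx/6 - w₀x³/(6L) = 6·10·(10/3)/6 - 6·(10/3)³/(6·10) = 800/27 kN·m
Superposition: M = Σ M_i = 890/27 kN·m ≈ 32.962963 kN·m

M(10/3) = 890/27 kN·m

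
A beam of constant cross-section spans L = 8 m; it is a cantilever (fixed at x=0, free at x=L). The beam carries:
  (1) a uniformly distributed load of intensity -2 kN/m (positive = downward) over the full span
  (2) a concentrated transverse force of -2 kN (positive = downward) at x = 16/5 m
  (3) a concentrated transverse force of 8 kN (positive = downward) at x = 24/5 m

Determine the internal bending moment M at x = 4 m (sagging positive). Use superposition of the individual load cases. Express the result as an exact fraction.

Load 1 — uniform load w=-2 kN/m over full span:
  M_1 = -w(L-x)²/2 = -(-2)·(8-4)²/2 = 16 kN·m
Load 2 — point force P=-2 kN at a=16/5 m (b=L-a=24/5):
  M_2 = 0  [x>a] = 0 kN·m
Load 3 — point force P=8 kN at a=24/5 m (b=L-a=16/5):
  M_3 = -P(a-x)  [x≤a] = -8·((24/5)-4) = -32/5 kN·m
Superposition: M = Σ M_i = 48/5 kN·m ≈ 9.600000 kN·m

M(4) = 48/5 kN·m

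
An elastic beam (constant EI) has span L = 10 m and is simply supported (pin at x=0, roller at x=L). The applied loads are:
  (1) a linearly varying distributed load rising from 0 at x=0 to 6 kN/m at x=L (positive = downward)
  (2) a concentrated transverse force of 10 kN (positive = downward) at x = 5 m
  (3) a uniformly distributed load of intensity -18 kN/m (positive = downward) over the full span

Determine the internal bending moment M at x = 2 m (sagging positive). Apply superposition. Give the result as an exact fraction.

Load 1 — triangular load w₀=6 kN/m (0→w₀ over full span):
  M_1 = w₀Lx/6 - w₀x³/(6L) = 6·10·2/6 - 6·2³/(6·10) = 96/5 kN·m
Load 2 — point force P=10 kN at a=5 m (b=L-a=5):
  M_2 = Pbx/L  [x≤a] = 10·5·2/10 = 10 kN·m
Load 3 — uniform load w=-18 kN/m over full span:
  M_3 = wx(L-x)/2 = (-18)·2·(10-2)/2 = -144 kN·m
Superposition: M = Σ M_i = -574/5 kN·m ≈ -114.800000 kN·m

M(2) = -574/5 kN·m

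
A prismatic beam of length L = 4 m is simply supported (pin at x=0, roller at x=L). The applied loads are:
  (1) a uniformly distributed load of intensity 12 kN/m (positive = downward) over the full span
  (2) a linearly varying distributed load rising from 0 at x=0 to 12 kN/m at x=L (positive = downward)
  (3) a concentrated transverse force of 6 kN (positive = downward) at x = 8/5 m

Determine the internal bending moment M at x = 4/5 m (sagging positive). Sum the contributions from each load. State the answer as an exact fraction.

M(4/5) = 3048/125 kN·m

Load 1 — uniform load w=12 kN/m over full span:
  M_1 = wx(L-x)/2 = 12·(4/5)·(4-(4/5))/2 = 384/25 kN·m
Load 2 — triangular load w₀=12 kN/m (0→w₀ over full span):
  M_2 = w₀Lx/6 - w₀x³/(6L) = 12·4·(4/5)/6 - 12·(4/5)³/(6·4) = 768/125 kN·m
Load 3 — point force P=6 kN at a=8/5 m (b=L-a=12/5):
  M_3 = Pbx/L  [x≤a] = 6·(12/5)·(4/5)/4 = 72/25 kN·m
Superposition: M = Σ M_i = 3048/125 kN·m ≈ 24.384000 kN·m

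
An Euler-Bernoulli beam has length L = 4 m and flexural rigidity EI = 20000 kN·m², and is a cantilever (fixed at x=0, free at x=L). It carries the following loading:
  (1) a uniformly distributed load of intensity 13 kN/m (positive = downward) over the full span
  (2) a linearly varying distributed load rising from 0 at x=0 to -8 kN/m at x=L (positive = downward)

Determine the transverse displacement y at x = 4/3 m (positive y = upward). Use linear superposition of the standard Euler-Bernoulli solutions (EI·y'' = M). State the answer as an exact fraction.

Load 1 — uniform load w=13 kN/m over full span:
  y_1 = -wx²(x²-4Lx+6L²)/(24EI) = -13·(4/3)²·((4/3)²-4·4·(4/3)+6·4²)/(24·20000) = -559/151875 m
Load 2 — triangular load w₀=-8 kN/m (0→w₀ over full span):
  y_2 = (w₀Lx³/12-w₀L²x²/6-w₀x⁵/(120L))/EI = ((-8)·4·(4/3)³/12-(-8)·4²·(4/3)²/6-(-8)·(4/3)⁵/(120·4))/20000 = 3608/2278125 m
Superposition: y = Σ y_i = -4777/2278125 m ≈ -0.002097 m

y(4/3) = -4777/2278125 m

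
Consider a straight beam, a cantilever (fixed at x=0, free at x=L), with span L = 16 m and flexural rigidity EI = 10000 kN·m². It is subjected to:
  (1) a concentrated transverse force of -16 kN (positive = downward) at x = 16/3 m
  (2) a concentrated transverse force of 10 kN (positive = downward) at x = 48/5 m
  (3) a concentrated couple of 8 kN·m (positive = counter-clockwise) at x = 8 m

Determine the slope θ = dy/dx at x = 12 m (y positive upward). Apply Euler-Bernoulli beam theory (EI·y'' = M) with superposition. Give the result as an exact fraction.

θ(12) = -476/28125 rad

Load 1 — point force P=-16 kN at a=16/3 m (b=L-a=32/3):
  θ_1 = -Pa²/(2EI)  [x>a] = -(-16)·(16/3)²/(2·10000) = 128/5625 rad
Load 2 — point force P=10 kN at a=48/5 m (b=L-a=32/5):
  θ_2 = -Pa²/(2EI)  [x>a] = -10·(48/5)²/(2·10000) = -144/3125 rad
Load 3 — applied couple M₀=8 kN·m at a=8 m (b=L-a=8):
  θ_3 = M₀a/EI  [x>a] = 8·8/10000 = 4/625 rad
Superposition: θ = Σ θ_i = -476/28125 rad ≈ -0.016924 rad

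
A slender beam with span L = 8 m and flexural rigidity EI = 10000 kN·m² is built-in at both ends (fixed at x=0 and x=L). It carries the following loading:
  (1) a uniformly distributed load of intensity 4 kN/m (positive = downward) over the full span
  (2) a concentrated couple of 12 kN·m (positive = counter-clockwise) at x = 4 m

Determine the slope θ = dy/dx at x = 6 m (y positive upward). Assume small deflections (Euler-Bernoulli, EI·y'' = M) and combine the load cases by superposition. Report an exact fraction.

Load 1 — uniform load w=4 kN/m over full span:
  θ_1 = -wx(L-x)(L-2x)/(12EI) = -4·6·(8-6)·(8-2·6)/(12·10000) = 1/625 rad
Load 2 — applied couple M₀=12 kN·m at a=4 m (b=L-a=4):
  θ_2 = (R_Ax²/2 - M_Ax - M₀(x-a))/EI  [x>a] with R_A=9/4, M_A=3 = ((9/4)·6²/2 - 3·6 - 12·(6-4))/10000 = -3/20000 rad
Superposition: θ = Σ θ_i = 29/20000 rad ≈ 0.001450 rad

θ(6) = 29/20000 rad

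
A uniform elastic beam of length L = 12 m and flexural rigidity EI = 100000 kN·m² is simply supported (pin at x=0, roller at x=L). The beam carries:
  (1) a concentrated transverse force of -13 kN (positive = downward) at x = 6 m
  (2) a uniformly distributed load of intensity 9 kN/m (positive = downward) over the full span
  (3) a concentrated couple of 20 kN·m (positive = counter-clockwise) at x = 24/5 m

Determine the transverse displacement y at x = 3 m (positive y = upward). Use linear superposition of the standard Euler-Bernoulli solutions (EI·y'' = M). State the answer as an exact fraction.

Load 1 — point force P=-13 kN at a=6 m (b=L-a=6):
  y_1 = -Pbx(L²-b²-x²)/(6LEI)  [x≤a] = -(-13)·6·3·(12²-6²-3²)/(6·12·100000) = 1287/400000 m
Load 2 — uniform load w=9 kN/m over full span:
  y_2 = -wx(L³-2Lx²+x³)/(24EI) = -9·3·(12³-2·12·3²+3³)/(24·100000) = -13851/800000 m
Load 3 — applied couple M₀=20 kN·m at a=24/5 m (b=L-a=36/5):
  y_3 = (M₀x³/(6L)+C₁x)/EI  [x≤a] with C₁=M₀(3b²-L²)/(6L)=16/5 = (20·3³/(6·12)+(16/5)·3)/100000 = 171/1000000 m
Superposition: y = Σ y_i = -55701/4000000 m ≈ -0.013925 m

y(3) = -55701/4000000 m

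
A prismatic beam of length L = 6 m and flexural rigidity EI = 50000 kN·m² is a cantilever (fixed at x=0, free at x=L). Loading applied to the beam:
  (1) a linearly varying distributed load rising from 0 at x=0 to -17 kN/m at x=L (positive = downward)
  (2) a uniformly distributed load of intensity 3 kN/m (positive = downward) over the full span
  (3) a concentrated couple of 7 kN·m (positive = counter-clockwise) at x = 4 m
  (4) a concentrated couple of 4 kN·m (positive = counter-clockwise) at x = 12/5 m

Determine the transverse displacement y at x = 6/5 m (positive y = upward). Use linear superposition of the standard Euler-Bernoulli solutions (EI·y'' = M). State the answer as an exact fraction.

Load 1 — triangular load w₀=-17 kN/m (0→w₀ over full span):
  y_1 = (w₀Lx³/12-w₀L²x²/6-w₀x⁵/(120L))/EI = ((-17)·6·(6/5)³/12-(-17)·6²·(6/5)²/6-(-17)·(6/5)⁵/(120·6))/50000 = 1033209/390625000 m
Load 2 — uniform load w=3 kN/m over full span:
  y_2 = -wx²(x²-4Lx+6L²)/(24EI) = -3·(6/5)²·((6/5)²-4·6·(6/5)+6·6²)/(24·50000) = -10611/15625000 m
Load 3 — applied couple M₀=7 kN·m at a=4 m (b=L-a=2):
  y_3 = M₀x²/(2EI)  [x≤a] = 7·(6/5)²/(2·50000) = 63/625000 m
Load 4 — applied couple M₀=4 kN·m at a=12/5 m (b=L-a=18/5):
  y_4 = M₀x²/(2EI)  [x≤a] = 4·(6/5)²/(2·50000) = 9/156250 m
Superposition: y = Σ y_i = 829809/390625000 m ≈ 0.002124 m

y(6/5) = 829809/390625000 m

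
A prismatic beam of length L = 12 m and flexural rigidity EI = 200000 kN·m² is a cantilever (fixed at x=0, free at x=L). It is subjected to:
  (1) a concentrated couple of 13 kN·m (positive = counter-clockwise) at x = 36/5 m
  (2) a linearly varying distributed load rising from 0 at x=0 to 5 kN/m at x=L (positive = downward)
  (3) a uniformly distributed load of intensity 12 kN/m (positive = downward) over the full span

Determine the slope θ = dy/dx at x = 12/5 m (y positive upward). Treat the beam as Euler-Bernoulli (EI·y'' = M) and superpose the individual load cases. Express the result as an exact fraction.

Load 1 — applied couple M₀=13 kN·m at a=36/5 m (b=L-a=24/5):
  θ_1 = M₀x/EI  [x≤a] = 13·(12/5)/200000 = 39/250000 rad
Load 2 — triangular load w₀=5 kN/m (0→w₀ over full span):
  θ_2 = (w₀Lx²/4-w₀L²x/3-w₀x⁴/(24L))/EI = (5·12·(12/5)²/4-5·12²·(12/5)/3-5·(12/5)⁴/(24·12))/200000 = -7659/3125000 rad
Load 3 — uniform load w=12 kN/m over full span:
  θ_3 = -wx(x²-3Lx+3L²)/(6EI) = -12·(12/5)·((12/5)²-3·12·(12/5)+3·12²)/(6·200000) = -3294/390625 rad
Superposition: θ = Σ θ_i = -67047/6250000 rad ≈ -0.010728 rad

θ(12/5) = -67047/6250000 rad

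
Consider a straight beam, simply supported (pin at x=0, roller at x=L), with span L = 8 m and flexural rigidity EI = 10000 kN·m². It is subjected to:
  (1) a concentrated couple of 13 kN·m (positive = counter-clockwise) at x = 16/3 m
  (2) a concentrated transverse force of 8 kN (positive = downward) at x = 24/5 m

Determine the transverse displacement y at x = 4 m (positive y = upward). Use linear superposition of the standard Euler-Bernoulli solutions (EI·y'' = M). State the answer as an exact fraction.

y(4) = -30781/2812500 m

Load 1 — applied couple M₀=13 kN·m at a=16/3 m (b=L-a=8/3):
  y_1 = (M₀x³/(6L)+C₁x)/EI  [x≤a] with C₁=M₀(3b²-L²)/(6L)=-104/9 = (13·4³/(6·8)+(-104/9)·4)/10000 = -13/4500 m
Load 2 — point force P=8 kN at a=24/5 m (b=L-a=16/5):
  y_2 = -Pbx(L²-b²-x²)/(6LEI)  [x≤a] = -8·(16/5)·4·(8²-(16/5)²-4²)/(6·8·10000) = -1888/234375 m
Superposition: y = Σ y_i = -30781/2812500 m ≈ -0.010944 m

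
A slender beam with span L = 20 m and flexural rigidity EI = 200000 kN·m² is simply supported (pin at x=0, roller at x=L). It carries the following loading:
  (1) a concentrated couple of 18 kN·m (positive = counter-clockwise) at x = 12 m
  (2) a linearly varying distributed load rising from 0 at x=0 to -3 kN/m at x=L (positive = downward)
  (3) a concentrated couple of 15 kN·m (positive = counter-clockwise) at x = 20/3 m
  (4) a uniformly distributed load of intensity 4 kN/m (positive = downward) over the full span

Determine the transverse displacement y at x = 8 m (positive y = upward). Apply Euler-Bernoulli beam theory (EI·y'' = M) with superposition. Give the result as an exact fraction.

y(8) = -15637/625000 m

Load 1 — applied couple M₀=18 kN·m at a=12 m (b=L-a=8):
  y_1 = (M₀x³/(6L)+C₁x)/EI  [x≤a] with C₁=M₀(3b²-L²)/(6L)=-156/5 = (18·8³/(6·20)+(-156/5)·8)/200000 = -27/31250 m
Load 2 — triangular load w₀=-3 kN/m (0→w₀ over full span):
  y_2 = -w₀x(7L⁴-10L²x²+3x⁴)/(360LEI) = -(-3)·8·(7·20⁴-10·20²·8²+3·8⁴)/(360·20·200000) = 1141/78125 m
Load 3 — applied couple M₀=15 kN·m at a=20/3 m (b=L-a=40/3):
  y_3 = (M₀x³/(6L)-M₀(x-a)²/2+C₁x)/EI  [x>a] with C₁=M₀(3b²-L²)/(6L)=50/3 = (15·8³/(6·20)-15·(8-(20/3))²/2+(50/3)·8)/200000 = 23/25000 m
Load 4 — uniform load w=4 kN/m over full span:
  y_4 = -wx(L³-2Lx²+x³)/(24EI) = -4·8·(20³-2·20·8²+8³)/(24·200000) = -124/3125 m
Superposition: y = Σ y_i = -15637/625000 m ≈ -0.025019 m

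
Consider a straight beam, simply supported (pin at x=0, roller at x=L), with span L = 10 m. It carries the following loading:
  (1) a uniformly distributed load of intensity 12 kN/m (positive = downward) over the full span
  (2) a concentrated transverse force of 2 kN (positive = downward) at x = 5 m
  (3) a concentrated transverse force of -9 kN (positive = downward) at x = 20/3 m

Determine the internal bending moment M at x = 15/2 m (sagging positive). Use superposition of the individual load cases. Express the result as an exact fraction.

Load 1 — uniform load w=12 kN/m over full span:
  M_1 = wx(L-x)/2 = 12·(15/2)·(10-(15/2))/2 = 225/2 kN·m
Load 2 — point force P=2 kN at a=5 m (b=L-a=5):
  M_2 = Pa(L-x)/L  [x>a] = 2·5·(10-(15/2))/10 = 5/2 kN·m
Load 3 — point force P=-9 kN at a=20/3 m (b=L-a=10/3):
  M_3 = Pa(L-x)/L  [x>a] = (-9)·(20/3)·(10-(15/2))/10 = -15 kN·m
Superposition: M = Σ M_i = 100 kN·m ≈ 100.000000 kN·m

M(15/2) = 100 kN·m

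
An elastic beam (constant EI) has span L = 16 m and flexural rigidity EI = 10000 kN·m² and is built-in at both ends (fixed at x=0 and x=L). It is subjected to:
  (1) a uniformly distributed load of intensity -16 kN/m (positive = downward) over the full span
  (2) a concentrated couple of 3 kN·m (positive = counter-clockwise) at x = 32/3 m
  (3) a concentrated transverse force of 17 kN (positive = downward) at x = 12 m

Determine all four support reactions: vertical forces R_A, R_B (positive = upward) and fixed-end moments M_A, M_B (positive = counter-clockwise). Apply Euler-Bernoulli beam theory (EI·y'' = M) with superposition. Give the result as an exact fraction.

R_A = -4003/32 kN, M_A = -3931/12 kN·m, R_B = -3645/32 kN, M_B = 3637/12 kN·m

Load 1 — uniform load w=-16 kN/m over full span:
  R_A = wL/2 = (-16)·16/2 = -128 kN
  M_A = wL²/12 = (-16)·16²/12 = -1024/3 kN·m
  R_B = wL/2 = (-16)·16/2 = -128 kN
  M_B = -wL²/12 = -(-16)·16²/12 = 1024/3 kN·m
Load 2 — applied couple M₀=3 kN·m at a=32/3 m (b=L-a=16/3):
  R_A = 6M₀ab/L³ = 6·3·(32/3)·(16/3)/16³ = 1/4 kN
  M_A = M₀b(2a-b)/L² = 3·(16/3)·(2·(32/3)-(16/3))/16² = 1 kN·m
  R_B = -6M₀ab/L³ = -6·3·(32/3)·(16/3)/16³ = -1/4 kN
  M_B = M₀a(2b-a)/L² = 3·(32/3)·(2·(16/3)-(32/3))/16² = 0 kN·m
Load 3 — point force P=17 kN at a=12 m (b=L-a=4):
  R_A = Pb²(3a+b)/L³ = 17·4²·(3·12+4)/16³ = 85/32 kN
  M_A = Pab²/L² = 17·12·4²/16² = 51/4 kN·m
  R_B = Pa²(a+3b)/L³ = 17·12²·(12+3·4)/16³ = 459/32 kN
  M_B = -Pa²b/L² = -17·12²·4/16² = -153/4 kN·m
Superposition: R_A = -4003/32 kN, M_A = -3931/12 kN·m, R_B = -3645/32 kN, M_B = 3637/12 kN·m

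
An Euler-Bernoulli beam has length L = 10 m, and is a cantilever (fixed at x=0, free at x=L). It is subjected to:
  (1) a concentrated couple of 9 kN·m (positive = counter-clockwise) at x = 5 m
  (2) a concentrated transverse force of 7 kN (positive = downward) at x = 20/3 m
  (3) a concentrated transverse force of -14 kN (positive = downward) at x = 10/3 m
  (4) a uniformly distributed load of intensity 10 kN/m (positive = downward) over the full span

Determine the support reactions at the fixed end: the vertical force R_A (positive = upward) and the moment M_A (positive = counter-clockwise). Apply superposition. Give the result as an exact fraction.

Load 1 — applied couple M₀=9 kN·m at a=5 m (b=L-a=5):
  R_A = 0 kN
  M_A = -M₀ = -9 kN·m
Load 2 — point force P=7 kN at a=20/3 m (b=L-a=10/3):
  R_A = P = 7 kN
  M_A = Pa = 7·(20/3) = 140/3 kN·m
Load 3 — point force P=-14 kN at a=10/3 m (b=L-a=20/3):
  R_A = P = (-14) = -14 kN
  M_A = Pa = (-14)·(10/3) = -140/3 kN·m
Load 4 — uniform load w=10 kN/m over full span:
  R_A = wL = 10·10 = 100 kN
  M_A = wL²/2 = 10·10²/2 = 500 kN·m
Superposition: R_A = 93 kN, M_A = 491 kN·m

R_A = 93 kN, M_A = 491 kN·m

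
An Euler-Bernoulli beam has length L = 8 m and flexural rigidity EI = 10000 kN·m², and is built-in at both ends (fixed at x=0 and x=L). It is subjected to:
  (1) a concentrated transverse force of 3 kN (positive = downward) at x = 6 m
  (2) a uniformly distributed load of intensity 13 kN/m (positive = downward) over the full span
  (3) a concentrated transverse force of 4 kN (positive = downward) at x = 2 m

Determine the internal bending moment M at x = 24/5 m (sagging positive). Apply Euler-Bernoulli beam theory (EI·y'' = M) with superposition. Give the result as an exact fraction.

M(24/5) = 19279/600 kN·m

Load 1 — point force P=3 kN at a=6 m (b=L-a=2):
  M_1 = Pb²(3a+b)x/L³ - Pab²/L²  [x≤a] = 3·2²·(3·6+2)·(24/5)/8³ - 3·6·2²/8² = 9/8 kN·m
Load 2 — uniform load w=13 kN/m over full span:
  M_2 = wLx/2 - wL²/12 - wx²/2 = 13·8·(24/5)/2 - 13·8²/12 - 13·(24/5)²/2 = 2288/75 kN·m
Load 3 — point force P=4 kN at a=2 m (b=L-a=6):
  M_3 = Pa²(a+3b)(L-x)/L³ - Pa²b/L²  [x>a] = 4·2²·(2+3·6)·(8-(24/5))/8³ - 4·2²·6/8² = 1/2 kN·m
Superposition: M = Σ M_i = 19279/600 kN·m ≈ 32.131667 kN·m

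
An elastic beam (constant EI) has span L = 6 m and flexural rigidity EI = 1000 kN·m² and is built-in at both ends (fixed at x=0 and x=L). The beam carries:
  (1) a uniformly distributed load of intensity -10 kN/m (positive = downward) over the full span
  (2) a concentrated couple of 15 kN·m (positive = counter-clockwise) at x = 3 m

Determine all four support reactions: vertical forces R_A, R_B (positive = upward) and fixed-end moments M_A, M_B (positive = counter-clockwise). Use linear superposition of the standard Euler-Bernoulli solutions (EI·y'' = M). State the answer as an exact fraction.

Load 1 — uniform load w=-10 kN/m over full span:
  R_A = wL/2 = (-10)·6/2 = -30 kN
  M_A = wL²/12 = (-10)·6²/12 = -30 kN·m
  R_B = wL/2 = (-10)·6/2 = -30 kN
  M_B = -wL²/12 = -(-10)·6²/12 = 30 kN·m
Load 2 — applied couple M₀=15 kN·m at a=3 m (b=L-a=3):
  R_A = 6M₀ab/L³ = 6·15·3·3/6³ = 15/4 kN
  M_A = M₀b(2a-b)/L² = 15·3·(2·3-3)/6² = 15/4 kN·m
  R_B = -6M₀ab/L³ = -6·15·3·3/6³ = -15/4 kN
  M_B = M₀a(2b-a)/L² = 15·3·(2·3-3)/6² = 15/4 kN·m
Superposition: R_A = -105/4 kN, M_A = -105/4 kN·m, R_B = -135/4 kN, M_B = 135/4 kN·m

R_A = -105/4 kN, M_A = -105/4 kN·m, R_B = -135/4 kN, M_B = 135/4 kN·m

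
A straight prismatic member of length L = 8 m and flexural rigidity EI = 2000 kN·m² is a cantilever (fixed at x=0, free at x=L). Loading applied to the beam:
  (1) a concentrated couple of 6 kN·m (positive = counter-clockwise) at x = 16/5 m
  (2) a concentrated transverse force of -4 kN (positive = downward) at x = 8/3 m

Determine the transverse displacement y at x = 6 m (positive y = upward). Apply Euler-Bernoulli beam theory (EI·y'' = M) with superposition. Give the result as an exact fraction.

y(6) = 19892/253125 m

Load 1 — applied couple M₀=6 kN·m at a=16/5 m (b=L-a=24/5):
  y_1 = M₀a(2x-a)/(2EI)  [x>a] = 6·(16/5)·(2·6-(16/5))/(2·2000) = 132/3125 m
Load 2 — point force P=-4 kN at a=8/3 m (b=L-a=16/3):
  y_2 = -Pa²(3x-a)/(6EI)  [x>a] = -(-4)·(8/3)²·(3·6-(8/3))/(6·2000) = 368/10125 m
Superposition: y = Σ y_i = 19892/253125 m ≈ 0.078586 m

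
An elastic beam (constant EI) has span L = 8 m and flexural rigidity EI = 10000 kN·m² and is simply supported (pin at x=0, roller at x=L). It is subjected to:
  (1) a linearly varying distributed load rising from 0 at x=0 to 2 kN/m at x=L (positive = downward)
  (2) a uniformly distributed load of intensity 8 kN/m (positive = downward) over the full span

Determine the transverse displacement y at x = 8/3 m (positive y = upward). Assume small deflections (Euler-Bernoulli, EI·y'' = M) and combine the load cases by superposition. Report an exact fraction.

y(8/3) = -18944/455625 m

Load 1 — triangular load w₀=2 kN/m (0→w₀ over full span):
  y_1 = -w₀x(7L⁴-10L²x²+3x⁴)/(360LEI) = -2·(8/3)·(7·8⁴-10·8²·(8/3)²+3·(8/3)⁴)/(360·8·10000) = -2048/455625 m
Load 2 — uniform load w=8 kN/m over full span:
  y_2 = -wx(L³-2Lx²+x³)/(24EI) = -8·(8/3)·(8³-2·8·(8/3)²+(8/3)³)/(24·10000) = -5632/151875 m
Superposition: y = Σ y_i = -18944/455625 m ≈ -0.041578 m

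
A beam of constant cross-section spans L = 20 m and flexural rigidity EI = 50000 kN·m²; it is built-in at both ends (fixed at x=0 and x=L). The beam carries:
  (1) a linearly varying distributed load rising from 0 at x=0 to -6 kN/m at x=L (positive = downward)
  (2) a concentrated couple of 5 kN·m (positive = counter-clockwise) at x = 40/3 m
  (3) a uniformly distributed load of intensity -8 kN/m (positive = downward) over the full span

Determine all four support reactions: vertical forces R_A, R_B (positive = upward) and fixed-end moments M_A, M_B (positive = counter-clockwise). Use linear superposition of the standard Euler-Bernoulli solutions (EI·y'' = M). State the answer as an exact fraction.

Load 1 — triangular load w₀=-6 kN/m (0→w₀ over full span):
  R_A = 3w₀L/20 = 3·(-6)·20/20 = -18 kN
  M_A = w₀L²/30 = (-6)·20²/30 = -80 kN·m
  R_B = 7w₀L/20 = 7·(-6)·20/20 = -42 kN
  M_B = -w₀L²/20 = -(-6)·20²/20 = 120 kN·m
Load 2 — applied couple M₀=5 kN·m at a=40/3 m (b=L-a=20/3):
  R_A = 6M₀ab/L³ = 6·5·(40/3)·(20/3)/20³ = 1/3 kN
  M_A = M₀b(2a-b)/L² = 5·(20/3)·(2·(40/3)-(20/3))/20² = 5/3 kN·m
  R_B = -6M₀ab/L³ = -6·5·(40/3)·(20/3)/20³ = -1/3 kN
  M_B = M₀a(2b-a)/L² = 5·(40/3)·(2·(20/3)-(40/3))/20² = 0 kN·m
Load 3 — uniform load w=-8 kN/m over full span:
  R_A = wL/2 = (-8)·20/2 = -80 kN
  M_A = wL²/12 = (-8)·20²/12 = -800/3 kN·m
  R_B = wL/2 = (-8)·20/2 = -80 kN
  M_B = -wL²/12 = -(-8)·20²/12 = 800/3 kN·m
Superposition: R_A = -293/3 kN, M_A = -345 kN·m, R_B = -367/3 kN, M_B = 1160/3 kN·m

R_A = -293/3 kN, M_A = -345 kN·m, R_B = -367/3 kN, M_B = 1160/3 kN·m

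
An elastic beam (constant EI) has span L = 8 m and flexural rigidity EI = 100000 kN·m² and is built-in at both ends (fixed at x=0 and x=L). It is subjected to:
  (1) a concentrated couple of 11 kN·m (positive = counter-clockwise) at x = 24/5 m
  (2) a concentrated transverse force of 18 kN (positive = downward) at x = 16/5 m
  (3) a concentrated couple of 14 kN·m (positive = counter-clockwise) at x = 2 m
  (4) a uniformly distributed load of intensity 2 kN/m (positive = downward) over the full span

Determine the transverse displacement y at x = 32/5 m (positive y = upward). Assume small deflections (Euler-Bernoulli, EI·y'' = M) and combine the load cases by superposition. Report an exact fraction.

Load 1 — applied couple M₀=11 kN·m at a=24/5 m (b=L-a=16/5):
  y_1 = (R_Ax³/6 - M_Ax²/2 - M₀(x-a)²/2)/EI  [x>a] with R_A=99/50, M_A=88/25 = ((99/50)·(32/5)³/6 - (88/25)·(32/5)²/2 - 11·((32/5)-(24/5))²/2)/100000 = 33/9765625 m
Load 2 — point force P=18 kN at a=16/5 m (b=L-a=24/5):
  y_2 = -Pa²(L-x)²(3bL-(3b+a)(L-x))/(6L³EI)  [x>a] = -18·(16/5)²·(8-(32/5))²·(3·(24/5)·8-(3·(24/5)+(16/5))·(8-(32/5)))/(6·8³·100000) = -6528/48828125 m
Load 3 — applied couple M₀=14 kN·m at a=2 m (b=L-a=6):
  y_3 = (R_Ax³/6 - M_Ax²/2 - M₀(x-a)²/2)/EI  [x>a] with R_A=63/32, M_A=-21/8 = ((63/32)·(32/5)³/6 - (-21/8)·(32/5)²/2 - 14·((32/5)-2)²/2)/100000 = 133/3125000 m
Load 4 — uniform load w=2 kN/m over full span:
  y_4 = -wx²(L-x)²/(24EI) = -2·(32/5)²·(8-(32/5))²/(24·100000) = -512/5859375 m
Superposition: y = Σ y_i = -205237/1171875000 m ≈ -0.000175 m

y(32/5) = -205237/1171875000 m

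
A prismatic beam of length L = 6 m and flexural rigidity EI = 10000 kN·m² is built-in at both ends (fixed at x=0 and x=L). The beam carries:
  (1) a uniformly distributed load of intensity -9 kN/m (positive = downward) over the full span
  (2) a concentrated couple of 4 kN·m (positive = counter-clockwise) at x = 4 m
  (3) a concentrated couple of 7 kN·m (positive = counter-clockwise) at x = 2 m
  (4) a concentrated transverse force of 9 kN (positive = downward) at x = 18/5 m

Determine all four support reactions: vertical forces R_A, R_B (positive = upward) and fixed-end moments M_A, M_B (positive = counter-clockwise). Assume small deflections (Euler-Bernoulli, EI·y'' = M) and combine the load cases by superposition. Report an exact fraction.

Load 1 — uniform load w=-9 kN/m over full span:
  R_A = wL/2 = (-9)·6/2 = -27 kN
  M_A = wL²/12 = (-9)·6²/12 = -27 kN·m
  R_B = wL/2 = (-9)·6/2 = -27 kN
  M_B = -wL²/12 = -(-9)·6²/12 = 27 kN·m
Load 2 — applied couple M₀=4 kN·m at a=4 m (b=L-a=2):
  R_A = 6M₀ab/L³ = 6·4·4·2/6³ = 8/9 kN
  M_A = M₀b(2a-b)/L² = 4·2·(2·4-2)/6² = 4/3 kN·m
  R_B = -6M₀ab/L³ = -6·4·4·2/6³ = -8/9 kN
  M_B = M₀a(2b-a)/L² = 4·4·(2·2-4)/6² = 0 kN·m
Load 3 — applied couple M₀=7 kN·m at a=2 m (b=L-a=4):
  R_A = 6M₀ab/L³ = 6·7·2·4/6³ = 14/9 kN
  M_A = M₀b(2a-b)/L² = 7·4·(2·2-4)/6² = 0 kN·m
  R_B = -6M₀ab/L³ = -6·7·2·4/6³ = -14/9 kN
  M_B = M₀a(2b-a)/L² = 7·2·(2·4-2)/6² = 7/3 kN·m
Load 4 — point force P=9 kN at a=18/5 m (b=L-a=12/5):
  R_A = Pb²(3a+b)/L³ = 9·(12/5)²·(3·(18/5)+(12/5))/6³ = 396/125 kN
  M_A = Pab²/L² = 9·(18/5)·(12/5)²/6² = 648/125 kN·m
  R_B = Pa²(a+3b)/L³ = 9·(18/5)²·((18/5)+3·(12/5))/6³ = 729/125 kN
  M_B = -Pa²b/L² = -9·(18/5)²·(12/5)/6² = -972/125 kN·m
Superposition: R_A = -24061/1125 kN, M_A = -7681/375 kN·m, R_B = -26564/1125 kN, M_B = 8084/375 kN·m

R_A = -24061/1125 kN, M_A = -7681/375 kN·m, R_B = -26564/1125 kN, M_B = 8084/375 kN·m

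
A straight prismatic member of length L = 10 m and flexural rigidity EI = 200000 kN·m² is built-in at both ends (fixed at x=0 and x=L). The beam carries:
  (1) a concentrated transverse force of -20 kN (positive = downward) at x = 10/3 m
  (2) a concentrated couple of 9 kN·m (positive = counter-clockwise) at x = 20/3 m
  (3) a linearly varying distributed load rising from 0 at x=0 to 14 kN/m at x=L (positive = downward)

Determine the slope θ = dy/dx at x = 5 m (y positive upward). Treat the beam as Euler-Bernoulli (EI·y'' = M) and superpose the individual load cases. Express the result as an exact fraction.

Load 1 — point force P=-20 kN at a=10/3 m (b=L-a=20/3):
  θ_1 = Pa²(L-x)(2bL-(3b+a)(L-x))/(2L³EI)  [x>a] = (-20)·(10/3)²·(10-5)·(2·(20/3)·10-(3·(20/3)+(10/3))·(10-5))/(2·10³·200000) = -1/21600 rad
Load 2 — applied couple M₀=9 kN·m at a=20/3 m (b=L-a=10/3):
  θ_2 = (R_Ax²/2 - M_Ax)/EI  [x≤a] with R_A=6/5, M_A=3 = ((6/5)·5²/2 - 3·5)/200000 = 0 rad
Load 3 — triangular load w₀=14 kN/m (0→w₀ over full span):
  θ_3 = -w₀(2x(L-x)(L-2x)(x+2L)+x²(L-x)²)/(120LEI) = -14·(2·5·(10-5)·(10-2·5)·(5+2·10)+5²·(10-5)²)/(120·10·200000) = -7/192000 rad
Superposition: θ = Σ θ_i = -143/1728000 rad ≈ -0.000083 rad

θ(5) = -143/1728000 rad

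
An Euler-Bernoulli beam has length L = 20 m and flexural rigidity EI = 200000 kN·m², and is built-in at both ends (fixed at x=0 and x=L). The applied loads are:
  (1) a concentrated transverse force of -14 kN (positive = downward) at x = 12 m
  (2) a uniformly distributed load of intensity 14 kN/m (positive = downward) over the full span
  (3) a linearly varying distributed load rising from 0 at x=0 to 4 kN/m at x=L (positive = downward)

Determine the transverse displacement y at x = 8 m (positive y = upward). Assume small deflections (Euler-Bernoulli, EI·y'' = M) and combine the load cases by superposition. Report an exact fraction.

Load 1 — point force P=-14 kN at a=12 m (b=L-a=8):
  y_1 = -Pb²x²(3aL-(3a+b)x)/(6L³EI)  [x≤a] = -(-14)·8²·8²·(3·12·20-(3·12+8)·8)/(6·20³·200000) = 2576/1171875 m
Load 2 — uniform load w=14 kN/m over full span:
  y_2 = -wx²(L-x)²/(24EI) = -14·8²·(20-8)²/(24·200000) = -84/3125 m
Load 3 — triangular load w₀=4 kN/m (0→w₀ over full span):
  y_3 = -w₀x²(L-x)²(x+2L)/(120LEI) = -4·8²·(20-8)²·(8+2·20)/(120·20·200000) = -288/78125 m
Superposition: y = Σ y_i = -33244/1171875 m ≈ -0.028368 m

y(8) = -33244/1171875 m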